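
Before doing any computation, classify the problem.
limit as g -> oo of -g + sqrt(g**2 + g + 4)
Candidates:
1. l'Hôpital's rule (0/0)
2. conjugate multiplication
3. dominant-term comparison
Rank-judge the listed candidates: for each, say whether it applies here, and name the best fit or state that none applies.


Technique: conjugate multiplication — the difference sqrt(g**2 + g + 4) - g is an ∞ − ∞ stalemate; its conjugate partner breaks the tie.
- l'Hôpital's rule (0/0) — no quotient structure at all: the clash is ∞ minus ∞, which rationalizing converts into a tractable ratio.
- conjugate multiplication — applies; the problem has the shape this method handles.
- dominant-term comparison: no ranking of term growth rates resolves the limit here.


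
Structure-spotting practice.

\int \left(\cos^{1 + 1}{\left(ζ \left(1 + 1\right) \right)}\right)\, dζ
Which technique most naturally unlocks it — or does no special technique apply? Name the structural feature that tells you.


Technique: a trigonometric identity — reduce \cos^{1 + 1}{\left(ζ \left(1 + 1\right) \right)} with the power-reduction formula and the integral becomes first-degree trigonometry.


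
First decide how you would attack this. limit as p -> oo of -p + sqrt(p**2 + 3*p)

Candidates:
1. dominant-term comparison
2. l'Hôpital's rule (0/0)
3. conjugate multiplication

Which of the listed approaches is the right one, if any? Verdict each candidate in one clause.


Best approach: conjugate multiplication — neither sqrt(p**2 + 3*p) nor p converges alone, so rewrite their difference as a conjugate-rationalized quotient first.
- dominant-term comparison — no dominant power emerges to decide the limit by degree comparison.
- l'Hôpital's rule (0/0) — substitution produces ∞ − ∞ rather than a vanishing quotient; the rule needs a 0/0 ratio to act on.
- conjugate multiplication — applicable, and directly so.


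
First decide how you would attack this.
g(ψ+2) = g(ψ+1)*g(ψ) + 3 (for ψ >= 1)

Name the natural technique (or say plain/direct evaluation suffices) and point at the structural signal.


Technique: no special technique — the sequence value feeds back through itself nonlinearly — linear superposition fails, and every superposition-based closed form fails with it.


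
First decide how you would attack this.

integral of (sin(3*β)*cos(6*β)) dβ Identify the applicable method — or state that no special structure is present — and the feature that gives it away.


Best approach: a trigonometric identity — two sinusoids at different rates multiply in sin(3*β)*cos(6*β); the product-to-sum identity uncouples them.


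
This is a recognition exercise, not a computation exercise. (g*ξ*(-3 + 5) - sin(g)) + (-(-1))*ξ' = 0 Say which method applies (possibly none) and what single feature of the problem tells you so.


Verdict: a linear integrating factor — linear in the unknown with genuine forcing: multiply through by the exponential of the integrated coefficient and the left side closes into one derivative.


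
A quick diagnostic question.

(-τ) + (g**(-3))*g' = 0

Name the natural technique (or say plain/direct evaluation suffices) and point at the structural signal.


Diagnosis: separation of variables — all dependence on the two variables factors apart, the defining separable shape. The equation is exact as it stands too — a potential function exists — though separation reads the split structure directly.


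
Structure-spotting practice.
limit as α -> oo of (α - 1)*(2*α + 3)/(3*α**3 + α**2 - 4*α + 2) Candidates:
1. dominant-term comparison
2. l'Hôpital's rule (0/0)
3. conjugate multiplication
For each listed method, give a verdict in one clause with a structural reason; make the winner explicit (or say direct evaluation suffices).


Best approach: dominant-term comparison — divide through by the highest power of α; every lower-order term dies and the dominant terms decide the limit.
- dominant-term comparison — applicable, and directly so.
- l'Hôpital's rule (0/0) — viewed as a single quotient this runs to ∞/∞, not the 0/0 clash this candidate addresses; an at-infinity variant of the rule would resolve it, but comparing leading growth reads the answer without differentiating.
- conjugate multiplication — rationalization has no target — no divergent radical difference appears.


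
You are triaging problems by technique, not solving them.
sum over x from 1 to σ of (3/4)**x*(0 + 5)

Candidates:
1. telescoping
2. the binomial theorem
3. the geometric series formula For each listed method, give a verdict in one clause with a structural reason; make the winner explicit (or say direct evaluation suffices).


Best approach: the geometric series formula — each summand is the previous one scaled by 3/4; that constant multiplier is itself the geometric structure.
- telescoping — in the displayed form, no term reappears at a neighboring index to cancel against.
- the binomial theorem: no binomial coefficients pair up with complementary powers here.
- the geometric series formula — yes — fits the structure here.


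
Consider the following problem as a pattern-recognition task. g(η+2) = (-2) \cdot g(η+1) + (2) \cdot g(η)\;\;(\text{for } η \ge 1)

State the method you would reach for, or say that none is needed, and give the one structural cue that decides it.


Best approach: the characteristic-root method — because shifting η leaves the equation's coefficients unchanged, exponential trials reduce it to algebra.


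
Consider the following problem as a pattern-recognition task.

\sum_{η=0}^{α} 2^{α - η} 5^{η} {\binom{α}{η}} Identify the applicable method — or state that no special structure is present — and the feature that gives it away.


Technique: the binomial theorem — binomial coefficients against complementary powers of 5 and 2: recognize the binomial expansion and resum.


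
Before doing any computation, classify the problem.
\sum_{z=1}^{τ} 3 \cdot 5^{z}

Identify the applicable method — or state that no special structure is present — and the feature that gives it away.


Diagnosis: the geometric series formula — consecutive terms stand in a fixed index-free ratio — the geometric sum formula closes it.


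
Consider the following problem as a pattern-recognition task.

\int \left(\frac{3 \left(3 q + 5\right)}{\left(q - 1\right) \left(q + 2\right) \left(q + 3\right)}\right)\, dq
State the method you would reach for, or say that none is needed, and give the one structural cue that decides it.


Technique: partial fractions — a proper rational integrand whose denominator splits into simpler factors — decompose into partial fractions first.


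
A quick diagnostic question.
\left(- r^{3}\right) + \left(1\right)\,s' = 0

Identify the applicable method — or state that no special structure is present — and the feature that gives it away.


Technique: no special technique — with s absent the equation is not coupled at all: direct integration in r.


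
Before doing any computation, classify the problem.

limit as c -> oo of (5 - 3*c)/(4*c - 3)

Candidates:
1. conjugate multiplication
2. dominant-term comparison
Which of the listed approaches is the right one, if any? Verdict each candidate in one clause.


Method: dominant-term comparison — as c grows, only the highest-degree terms matter — compare leading terms and read the limit off.
- conjugate multiplication: no difference of divergent radicals appears, so rationalizing has nothing to cancel.
- dominant-term comparison — applicable, and directly so.


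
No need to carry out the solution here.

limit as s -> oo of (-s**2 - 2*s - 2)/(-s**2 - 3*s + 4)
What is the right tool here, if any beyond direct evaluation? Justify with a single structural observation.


Technique: dominant-term comparison — growth-rate triage: the leading powers of s decide the limit, everything else is noise. As a single quotient, the ∞/∞ shape would yield to repeated differentiation as well — the growth comparison gets there in one look.


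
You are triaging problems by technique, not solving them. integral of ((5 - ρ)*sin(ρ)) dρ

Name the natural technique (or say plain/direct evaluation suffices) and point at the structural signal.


Best approach: integration by parts — the integrand splits as 5 - ρ times sin(ρ) — repeatedly differentiating the polynomial part kills it, which is the parts ladder.


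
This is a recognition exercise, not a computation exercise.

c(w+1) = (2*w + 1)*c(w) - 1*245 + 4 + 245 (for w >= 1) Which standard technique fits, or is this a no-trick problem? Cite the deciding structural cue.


Best approach: a summation factor — it is first-order linear but the coefficient 2*w + 1 depends on the index, so multiply through by a summation factor to telescope it.


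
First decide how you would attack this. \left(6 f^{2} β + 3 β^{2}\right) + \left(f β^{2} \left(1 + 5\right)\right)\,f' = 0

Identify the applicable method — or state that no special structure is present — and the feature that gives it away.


Best approach: the exact-equation method — equality of cross partials is the green light — assemble the potential function term by term.


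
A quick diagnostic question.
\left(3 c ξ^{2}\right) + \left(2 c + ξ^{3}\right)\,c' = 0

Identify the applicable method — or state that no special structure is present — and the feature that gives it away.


Verdict: the exact-equation method — d/dc of 3 c ξ^{2} equals d/dξ of 2 c + ξ^{3}: the form is a total differential of one potential — integrate it exactly.


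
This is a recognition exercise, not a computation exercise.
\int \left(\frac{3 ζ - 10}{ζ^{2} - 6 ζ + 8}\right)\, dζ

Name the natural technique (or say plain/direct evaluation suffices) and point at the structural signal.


Diagnosis: partial fractions — ζ^{2} - 6 ζ + 8 splits into linear pieces, so the quotient is a sum of simple fractions — decompose before integrating.


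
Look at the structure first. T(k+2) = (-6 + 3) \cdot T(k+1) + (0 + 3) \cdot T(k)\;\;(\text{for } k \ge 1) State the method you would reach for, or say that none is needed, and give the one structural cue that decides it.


Diagnosis: the characteristic-root method — no index-dependence in the weights and nothing inhomogeneous: classic characteristic-equation setup.


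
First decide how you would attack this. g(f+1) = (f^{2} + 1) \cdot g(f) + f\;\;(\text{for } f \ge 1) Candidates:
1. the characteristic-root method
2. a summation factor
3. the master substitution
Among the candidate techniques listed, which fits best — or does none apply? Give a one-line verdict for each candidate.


Best approach: a summation factor — with the index-dependent coefficient f^{2} + 1, dividing by the cumulative product turns the left side into a pure difference.
- the characteristic-root method: an index-dependent weight blocks the pure exponential ansatz.
- a summation factor — a fit — the right tool for this form.
- the master substitution — there is no divide-the-index recursive argument.


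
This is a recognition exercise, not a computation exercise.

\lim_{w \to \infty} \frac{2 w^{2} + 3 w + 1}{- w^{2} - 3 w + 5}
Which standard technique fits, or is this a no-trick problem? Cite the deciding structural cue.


Diagnosis: dominant-term comparison — growth-rate triage: the leading powers of w decide the limit, everything else is noise. Viewed as a single quotient this is an ∞/∞ form — an at-infinity application of l'Hôpital's rule would also resolve it; comparing leading growth reads the answer without differentiating.


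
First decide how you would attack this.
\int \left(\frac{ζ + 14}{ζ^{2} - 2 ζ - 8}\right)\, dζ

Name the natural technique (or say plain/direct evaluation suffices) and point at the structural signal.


Diagnosis: partial fractions — the integrand is a proper rational function and its denominator ζ^{2} - 2 ζ - 8 factors into distinct pieces, so it splits into simple fractions.


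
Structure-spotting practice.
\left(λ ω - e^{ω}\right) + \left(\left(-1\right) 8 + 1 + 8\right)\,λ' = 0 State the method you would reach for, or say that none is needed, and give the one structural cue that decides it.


Verdict: a linear integrating factor — the unknown enters only to the first power against a nonzero forcing term — the integrating-factor template applies directly.


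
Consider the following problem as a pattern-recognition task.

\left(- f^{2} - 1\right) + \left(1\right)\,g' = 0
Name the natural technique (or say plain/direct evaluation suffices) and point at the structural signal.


Method: no special technique — with g absent the equation is not coupled at all: direct integration in f.


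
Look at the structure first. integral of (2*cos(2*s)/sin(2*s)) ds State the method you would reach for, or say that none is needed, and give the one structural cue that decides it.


Diagnosis: u-substitution — the only nontrivial dependence routes through sin(2*s), whose derivative supplies the leftover factor up to a constant multiple — u = sin(2*s) flattens it.


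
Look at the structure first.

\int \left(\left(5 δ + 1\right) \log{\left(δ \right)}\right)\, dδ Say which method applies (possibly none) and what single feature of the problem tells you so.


Diagnosis: integration by parts — \log{\left(δ \right)} is the classic u in parts — its derivative is a plain reciprocal while 5 δ + 1 absorbs the dv role.


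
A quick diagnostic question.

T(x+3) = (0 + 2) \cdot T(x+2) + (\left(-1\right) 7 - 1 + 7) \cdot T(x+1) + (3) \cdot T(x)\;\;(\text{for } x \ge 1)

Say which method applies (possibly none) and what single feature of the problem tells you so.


Verdict: the characteristic-root method — fixed numeric weights on consecutive terms and no forcing term added: the root method in its home territory.


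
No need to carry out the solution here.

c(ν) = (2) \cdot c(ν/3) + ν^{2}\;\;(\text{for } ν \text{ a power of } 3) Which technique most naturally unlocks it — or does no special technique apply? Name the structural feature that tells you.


Method: the master substitution — treat m = log base 3 of ν as the new clock: one recursion step advances m by one while ν scales by 3.


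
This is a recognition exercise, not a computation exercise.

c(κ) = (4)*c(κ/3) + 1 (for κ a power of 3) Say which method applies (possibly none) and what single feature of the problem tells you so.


Diagnosis: the master substitution — index division is the fingerprint: κ/3 in the recursive call means substitute κ = 3^m.


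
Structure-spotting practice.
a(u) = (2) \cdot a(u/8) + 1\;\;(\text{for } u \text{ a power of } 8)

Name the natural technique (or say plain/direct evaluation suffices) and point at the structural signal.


Diagnosis: the master substitution — the argument shrinks by the factor 8, so measure the index on a logarithmic scale and the recursion becomes a shift.


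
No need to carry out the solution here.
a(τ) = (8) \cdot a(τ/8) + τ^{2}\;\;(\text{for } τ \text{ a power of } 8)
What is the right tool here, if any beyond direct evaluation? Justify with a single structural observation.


Diagnosis: the master substitution — the argument shrinks by the factor 8, so measure the index on a logarithmic scale and the recursion becomes a shift.


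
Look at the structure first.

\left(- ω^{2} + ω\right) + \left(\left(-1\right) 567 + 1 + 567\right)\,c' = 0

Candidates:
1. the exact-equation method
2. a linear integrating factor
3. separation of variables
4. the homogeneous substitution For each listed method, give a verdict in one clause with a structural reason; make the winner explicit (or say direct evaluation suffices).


Verdict: no special technique — solved for the derivative, c never appears on the right — this is a direct integration in ω, not a differential-equations problem at heart.
- the exact-equation method: no dependence on the unknown anywhere: exactness is a label without content here.
- a linear integrating factor — with the unknown absent the integrating factor is a formality; direct integration is the working structure.
- separation of variables: with no unknown in the slope, separating variables is a formality — the equation integrates directly.
- the homogeneous substitution — solved for the derivative, the right side changes under joint scaling of the two variables.


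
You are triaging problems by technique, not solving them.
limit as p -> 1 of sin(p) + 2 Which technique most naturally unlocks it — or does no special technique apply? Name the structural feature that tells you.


Technique: no special technique — no zero denominators, no indeterminate clash at 1 — substitute and read off the value.


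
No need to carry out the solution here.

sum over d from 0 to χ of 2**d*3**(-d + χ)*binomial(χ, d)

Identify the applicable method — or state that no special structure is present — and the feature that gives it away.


Verdict: the binomial theorem — binomial coefficients against complementary powers of 2 and 3: recognize the binomial expansion and resum.


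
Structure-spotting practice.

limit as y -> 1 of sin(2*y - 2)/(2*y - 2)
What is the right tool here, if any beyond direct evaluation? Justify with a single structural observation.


Best approach: l'Hôpital's rule (0/0) — plug in 1: top and bottom both hit zero, so differentiate each and retry. The standard small-argument limits would also carry it; the rule is the systematic route.


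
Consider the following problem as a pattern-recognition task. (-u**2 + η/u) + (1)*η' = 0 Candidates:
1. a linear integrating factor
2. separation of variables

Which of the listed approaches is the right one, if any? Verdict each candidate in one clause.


Diagnosis: a linear integrating factor — linear in the unknown with genuine forcing: multiply through by the exponential of the integrated coefficient and the left side closes into one derivative.
- a linear integrating factor — yes — fits the structure here.
- separation of variables — no algebra isolates the independent variable on one side and the unknown on the other.


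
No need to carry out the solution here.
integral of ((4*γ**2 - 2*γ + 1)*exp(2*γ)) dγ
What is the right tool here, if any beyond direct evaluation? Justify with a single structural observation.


Diagnosis: integration by parts — the integrand splits as 4*γ**2 - 2*γ + 1 times exp(2*γ) — repeatedly differentiating the polynomial part kills it, which is the parts ladder.


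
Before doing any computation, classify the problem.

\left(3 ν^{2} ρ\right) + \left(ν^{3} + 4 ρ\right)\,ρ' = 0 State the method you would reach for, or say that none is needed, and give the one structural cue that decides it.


Method: the exact-equation method — 3 ν^{2} ρ and ν^{3} + 4 ρ pass the exactness check on the nose, so no integrating factor in ν or ρ is needed at all.


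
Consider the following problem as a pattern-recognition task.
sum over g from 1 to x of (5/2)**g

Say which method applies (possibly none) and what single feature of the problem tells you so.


Verdict: the geometric series formula — term-over-term division gives 5/2 every time — index-free ratio, geometric sum formula applies.


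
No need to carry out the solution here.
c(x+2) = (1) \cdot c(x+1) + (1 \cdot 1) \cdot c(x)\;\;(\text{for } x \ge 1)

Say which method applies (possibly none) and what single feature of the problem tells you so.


Verdict: the characteristic-root method — the recurrence is linear and homogeneous with constant coefficients, so the ansatz r^x turns it into a polynomial equation for r.


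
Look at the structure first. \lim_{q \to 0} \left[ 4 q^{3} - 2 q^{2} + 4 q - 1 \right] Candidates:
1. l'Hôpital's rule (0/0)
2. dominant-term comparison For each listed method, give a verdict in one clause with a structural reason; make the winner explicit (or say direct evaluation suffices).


Verdict: no special technique — no zero denominators, no indeterminate clash at 0 — substitute and read off the value.
- l'Hôpital's rule (0/0): evaluation at the point is determinate, so the rule has nothing to repair.
- dominant-term comparison: this limit is not decided by comparing polynomial growth at infinity.


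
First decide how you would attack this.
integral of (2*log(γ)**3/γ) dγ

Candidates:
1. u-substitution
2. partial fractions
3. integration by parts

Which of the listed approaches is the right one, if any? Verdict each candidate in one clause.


Diagnosis: u-substitution — structure check: outer function, inner expression log(γ), inner derivative as a factor — the classic u = log(γ) pattern.
- u-substitution — yes — fits the structure here.
- partial fractions: the expression is not a ratio of polynomials that decomposes further.
- integration by parts — no split into a nonconstant polynomial times one of the standard kernels — exp, sine, or cosine of a linear argument, or a logarithm — applies here.


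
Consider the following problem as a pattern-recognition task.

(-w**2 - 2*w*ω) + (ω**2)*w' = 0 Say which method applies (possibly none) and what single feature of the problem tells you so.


Best approach: the homogeneous substitution — solved for the derivative, the right side is unchanged under scaling ω and w together — it depends only on the ratio w/ω, so substitute a single ratio variable. A Bernoulli substitution is a fair alternative on this equation directly; the homogeneous reading takes it as given.


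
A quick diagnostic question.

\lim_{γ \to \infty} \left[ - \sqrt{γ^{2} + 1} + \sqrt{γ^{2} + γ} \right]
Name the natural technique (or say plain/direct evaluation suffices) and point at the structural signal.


Best approach: conjugate multiplication — neither \sqrt{γ^{2} + γ} nor \sqrt{γ^{2} + 1} converges alone, so rewrite their difference as a conjugate-rationalized quotient first.


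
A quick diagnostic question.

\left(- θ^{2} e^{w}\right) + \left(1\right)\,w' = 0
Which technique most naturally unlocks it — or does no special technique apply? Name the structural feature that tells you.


Best approach: separation of variables — all dependence on the two variables factors apart, the defining separable shape.


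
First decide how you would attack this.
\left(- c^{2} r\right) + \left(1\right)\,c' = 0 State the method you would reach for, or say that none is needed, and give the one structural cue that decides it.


Verdict: separation of variables — solved for the derivative, the right side factors as r times c^{2} — all r-dependence separates from all c-dependence.


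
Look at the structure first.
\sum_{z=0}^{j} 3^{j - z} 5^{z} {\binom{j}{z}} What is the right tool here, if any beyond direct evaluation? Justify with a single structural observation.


Technique: the binomial theorem — binomial coefficients against complementary powers of 5 and 3: recognize the binomial expansion and resum.


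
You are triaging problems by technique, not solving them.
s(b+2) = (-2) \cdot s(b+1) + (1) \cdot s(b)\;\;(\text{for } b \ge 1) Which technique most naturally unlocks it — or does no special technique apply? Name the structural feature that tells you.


Best approach: the characteristic-root method — linear, homogeneous, constant coefficients: solutions of the form r^b exist — find the roots of the characteristic polynomial.


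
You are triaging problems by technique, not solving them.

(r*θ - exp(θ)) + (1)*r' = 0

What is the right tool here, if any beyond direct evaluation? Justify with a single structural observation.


Diagnosis: a linear integrating factor — the unknown enters only to the first power against a nonzero forcing term — the integrating-factor template applies directly.


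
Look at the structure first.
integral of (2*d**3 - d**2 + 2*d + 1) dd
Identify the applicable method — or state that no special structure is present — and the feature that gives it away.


Diagnosis: no special technique — the integrand is a sum of constant multiples of powers of d — integrate term by term.


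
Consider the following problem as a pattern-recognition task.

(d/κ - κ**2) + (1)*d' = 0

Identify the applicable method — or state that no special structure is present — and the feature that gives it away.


Diagnosis: a linear integrating factor — linear in the unknown with genuine forcing: multiply through by the exponential of the integrated coefficient and the left side closes into one derivative.


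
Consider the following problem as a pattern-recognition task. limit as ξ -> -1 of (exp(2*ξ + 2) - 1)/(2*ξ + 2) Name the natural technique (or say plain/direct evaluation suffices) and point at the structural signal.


Verdict: l'Hôpital's rule (0/0) — both numerator and denominator vanish at -1: the genuine 0/0 indeterminate that l'Hôpital exists for. Expanding numerator and denominator to first order gives the same value — the rule automates exactly that.


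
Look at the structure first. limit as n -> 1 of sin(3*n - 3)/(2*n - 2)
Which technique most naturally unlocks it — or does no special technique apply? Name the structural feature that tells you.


Diagnosis: l'Hôpital's rule (0/0) — numerator and denominator both vanish at 1 — a genuine 0/0 form, which is exactly when l'Hôpital applies. Expanding numerator and denominator to first order gives the same value — the rule automates exactly that.


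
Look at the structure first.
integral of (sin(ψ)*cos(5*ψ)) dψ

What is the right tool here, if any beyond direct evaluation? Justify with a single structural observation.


Best approach: a trigonometric identity — cross-frequency products like sin(ψ)*cos(5*ψ) are the textbook product-to-sum case — the identity converts them to directly integrable sinusoids.


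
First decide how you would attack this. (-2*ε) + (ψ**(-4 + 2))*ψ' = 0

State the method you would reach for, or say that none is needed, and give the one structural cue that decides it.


Diagnosis: separation of variables — solved for the derivative, the right side splits multiplicatively into a function of each variable alone — divide and integrate each side. An exactness check succeeds on this form as well — separation and the potential function arrive at the same answer, separation more directly.


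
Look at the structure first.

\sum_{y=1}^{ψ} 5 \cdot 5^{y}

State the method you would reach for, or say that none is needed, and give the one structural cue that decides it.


Best approach: the geometric series formula — each summand is the previous one scaled by 5; that constant multiplier is itself the geometric structure.


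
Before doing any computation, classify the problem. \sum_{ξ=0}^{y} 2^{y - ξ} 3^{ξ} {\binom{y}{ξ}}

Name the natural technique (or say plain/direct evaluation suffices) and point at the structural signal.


Diagnosis: the binomial theorem — the binomial coefficients weight matched powers of 3 and 2, which is exactly the expansion of a binomial power.


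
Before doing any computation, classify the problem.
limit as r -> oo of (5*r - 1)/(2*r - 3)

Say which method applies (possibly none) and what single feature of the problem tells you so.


Best approach: dominant-term comparison — divide by the highest power of r present: lower-order terms vanish and the dominant ratio remains. As a single quotient, the ∞/∞ shape would yield to repeated differentiation as well — the growth comparison gets there in one look.


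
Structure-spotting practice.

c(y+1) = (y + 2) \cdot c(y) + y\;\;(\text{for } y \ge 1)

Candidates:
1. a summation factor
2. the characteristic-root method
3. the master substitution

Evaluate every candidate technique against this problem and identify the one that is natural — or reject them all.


Best approach: a summation factor — the coefficient y + 2 drifts with the index, so no fixed root exists; normalizing by the cumulative product telescopes it.
- a summation factor — yes, a natural case for it.
- the characteristic-root method — an index-dependent weight blocks the pure exponential ansatz.
- the master substitution: the recursive argument is a shift of the index, not a fixed fraction of it.


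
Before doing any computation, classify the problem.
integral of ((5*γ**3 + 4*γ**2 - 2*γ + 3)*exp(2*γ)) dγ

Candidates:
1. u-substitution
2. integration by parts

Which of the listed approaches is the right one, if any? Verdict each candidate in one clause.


Diagnosis: integration by parts — differentiate 5*γ**3 + 4*γ**2 - 2*γ + 3, integrate exp(2*γ): each pass lowers the polynomial degree, so parts terminates.
- u-substitution — no subexpression of the integrand pairs with its own derivative as a factor — individual terms may offer their own substitutions, but any change of variable covering the whole integral would have to be constructed from outside the expression.
- integration by parts: yes, a natural case for it.


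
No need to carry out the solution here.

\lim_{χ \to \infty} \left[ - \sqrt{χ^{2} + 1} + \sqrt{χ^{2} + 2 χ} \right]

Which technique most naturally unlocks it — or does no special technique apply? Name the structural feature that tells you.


Verdict: conjugate multiplication — the difference \sqrt{χ^{2} + 2 χ} - \sqrt{χ^{2} + 1} is an ∞ − ∞ stalemate; its conjugate partner breaks the tie.


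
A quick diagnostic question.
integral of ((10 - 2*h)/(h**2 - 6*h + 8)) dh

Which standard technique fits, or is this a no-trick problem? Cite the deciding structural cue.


Verdict: partial fractions — the bottom factors while the top stays lower-degree — split into simple fractions and integrate piece by piece.


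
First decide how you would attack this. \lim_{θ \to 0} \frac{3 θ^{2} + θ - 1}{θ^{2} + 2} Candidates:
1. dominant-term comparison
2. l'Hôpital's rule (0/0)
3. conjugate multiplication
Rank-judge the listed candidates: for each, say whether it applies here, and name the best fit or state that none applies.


Best approach: no special technique — no zero denominators, no indeterminate clash at 0 — substitute and read off the value.
- dominant-term comparison — no dominant-degree comparison decides it.
- l'Hôpital's rule (0/0) — evaluation at the point is determinate, so the rule has nothing to repair.
- conjugate multiplication: multiplying by a conjugate would not remove any indeterminacy here.


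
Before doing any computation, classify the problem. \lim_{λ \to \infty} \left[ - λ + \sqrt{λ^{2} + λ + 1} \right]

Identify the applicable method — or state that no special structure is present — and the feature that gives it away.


Best approach: conjugate multiplication — \sqrt{λ^{2} + λ + 1} and λ both blow up, but their difference is tame once the conjugate rationalizes it.


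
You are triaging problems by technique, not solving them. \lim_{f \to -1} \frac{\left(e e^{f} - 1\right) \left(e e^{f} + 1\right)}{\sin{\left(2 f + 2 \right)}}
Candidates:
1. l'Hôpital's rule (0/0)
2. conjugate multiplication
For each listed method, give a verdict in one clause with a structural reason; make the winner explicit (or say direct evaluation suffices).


Diagnosis: l'Hôpital's rule (0/0) — plug in -1: top and bottom both hit zero, so differentiate each and retry. A local series expansion at the point resolves it as well; the rule is the packaged version of that step.
- l'Hôpital's rule (0/0): yes, a natural case for it.
- conjugate multiplication — there is no infinity-minus-infinity radical difference to rationalize.


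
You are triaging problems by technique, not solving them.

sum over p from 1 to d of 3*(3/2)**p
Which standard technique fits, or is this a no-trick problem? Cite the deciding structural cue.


Diagnosis: the geometric series formula — consecutive terms stand in a fixed index-free ratio — the geometric sum formula closes it.


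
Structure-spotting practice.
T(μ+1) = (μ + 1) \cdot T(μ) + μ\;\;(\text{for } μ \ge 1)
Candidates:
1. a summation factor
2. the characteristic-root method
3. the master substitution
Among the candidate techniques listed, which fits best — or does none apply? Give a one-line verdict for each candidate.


Verdict: a summation factor — it is first-order linear but the coefficient μ + 1 depends on the index, so multiply through by a summation factor to telescope it.
- a summation factor — applicable, and directly so.
- the characteristic-root method: the coefficients change with the index, which the root method cannot absorb.
- the master substitution — the recursive argument is a shift of the index, not a fixed fraction of it.


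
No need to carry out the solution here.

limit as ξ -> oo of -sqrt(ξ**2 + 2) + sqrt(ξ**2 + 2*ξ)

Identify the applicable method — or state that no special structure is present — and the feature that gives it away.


Best approach: conjugate multiplication — two divergent pieces with a minus sign between them and a radical in the mix: rationalize sqrt(ξ**2 + 2*ξ) - sqrt(ξ**2 + 2) before any limit law applies.


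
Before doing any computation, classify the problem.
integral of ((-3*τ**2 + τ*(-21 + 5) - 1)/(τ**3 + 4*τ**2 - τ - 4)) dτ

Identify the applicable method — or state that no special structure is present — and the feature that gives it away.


Best approach: partial fractions — the bottom, τ**3 + 4*τ**2 - τ - 4, comes apart into simple factors, and a proper rational function over split factors decomposes.


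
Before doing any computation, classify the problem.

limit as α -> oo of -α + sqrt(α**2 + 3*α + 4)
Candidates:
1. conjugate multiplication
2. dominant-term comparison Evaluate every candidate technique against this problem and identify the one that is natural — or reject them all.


Technique: conjugate multiplication — divergence minus divergence hides a finite answer — expose it by pairing sqrt(α**2 + 3*α + 4) - α with its conjugate.
- conjugate multiplication — applies; the problem has the shape this method handles.
- dominant-term comparison — this limit is not decided by comparing leading-term growth at infinity.


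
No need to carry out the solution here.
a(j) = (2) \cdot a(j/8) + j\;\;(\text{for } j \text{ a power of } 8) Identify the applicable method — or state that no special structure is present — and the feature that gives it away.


Method: the master substitution — the argument contracts 8-fold per step: reindex j exponentially and solve the linear recurrence in the new index.


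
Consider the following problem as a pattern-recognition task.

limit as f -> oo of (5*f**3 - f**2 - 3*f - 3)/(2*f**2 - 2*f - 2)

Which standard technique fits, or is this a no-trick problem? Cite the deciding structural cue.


Method: dominant-term comparison — as f grows, only the highest-degree terms matter — compare leading terms and read the limit off. As a single quotient, the ∞/∞ shape would yield to repeated differentiation as well — the growth comparison gets there in one look.


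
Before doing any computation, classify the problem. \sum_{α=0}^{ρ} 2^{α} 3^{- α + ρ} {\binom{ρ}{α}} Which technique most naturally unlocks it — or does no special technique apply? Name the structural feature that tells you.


Diagnosis: the binomial theorem — terms weighting {\binom{ρ}{α}} against matched powers of 2 and 3 reassemble into (2 + 3)^ρ by the binomial theorem.


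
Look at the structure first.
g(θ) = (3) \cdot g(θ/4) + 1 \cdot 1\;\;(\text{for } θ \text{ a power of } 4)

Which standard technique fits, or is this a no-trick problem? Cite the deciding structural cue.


Best approach: the master substitution — the argument contracts 4-fold per step: reindex θ exponentially and solve the linear recurrence in the new index.


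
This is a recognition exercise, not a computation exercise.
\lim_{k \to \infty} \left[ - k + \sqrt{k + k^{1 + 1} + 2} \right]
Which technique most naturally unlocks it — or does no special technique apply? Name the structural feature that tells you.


Diagnosis: conjugate multiplication — turning the difference into a conjugate-rationalized ratio makes the limit readable.


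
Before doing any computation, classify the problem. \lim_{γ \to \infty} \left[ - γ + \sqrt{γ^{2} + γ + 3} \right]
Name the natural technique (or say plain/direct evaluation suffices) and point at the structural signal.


Best approach: conjugate multiplication — divergence minus divergence hides a finite answer — expose it by pairing \sqrt{γ^{2} + γ + 3} - γ with its conjugate.


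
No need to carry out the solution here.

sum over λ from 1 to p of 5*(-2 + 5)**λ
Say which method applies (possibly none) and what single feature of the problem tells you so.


Method: the geometric series formula — consecutive terms stand in a fixed index-free ratio — the geometric sum formula closes it.


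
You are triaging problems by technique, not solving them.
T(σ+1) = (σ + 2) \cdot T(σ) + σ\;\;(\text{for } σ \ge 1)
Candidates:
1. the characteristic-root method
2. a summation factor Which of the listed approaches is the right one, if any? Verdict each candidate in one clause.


Method: a summation factor — an index-dependent multiplier σ + 2 rules out characteristic roots; a summation factor converts it to a pure difference.
- the characteristic-root method: an index-dependent weight blocks the pure exponential ansatz.
- a summation factor — applies; the problem has the shape this method handles.


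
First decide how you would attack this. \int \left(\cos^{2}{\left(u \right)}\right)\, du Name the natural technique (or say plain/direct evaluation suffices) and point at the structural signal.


Verdict: a trigonometric identity — \cos^{2}{\left(u \right)} calls for power reduction: rewrite via double angles before any antiderivative is attempted.


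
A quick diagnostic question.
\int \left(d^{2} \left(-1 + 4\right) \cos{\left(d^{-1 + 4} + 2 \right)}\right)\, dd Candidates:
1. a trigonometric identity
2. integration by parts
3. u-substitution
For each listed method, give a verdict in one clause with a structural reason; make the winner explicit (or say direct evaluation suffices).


Technique: u-substitution — collected, the integrand has one factor that is, up to a constant, the derivative of an inner expression the rest depends on — substitute for that inner expression.
- a trigonometric identity — the trigonometric factor has no even power to reduce and no cross-frequency product to convert — the standard power-reduction and product-to-sum identities do not engage it.
- integration by parts: the non-polynomial partner is not one of the parts kernels — exp, sine, or cosine with a degree-1 argument, or a logarithm.
- u-substitution — yes — fits the structure here.


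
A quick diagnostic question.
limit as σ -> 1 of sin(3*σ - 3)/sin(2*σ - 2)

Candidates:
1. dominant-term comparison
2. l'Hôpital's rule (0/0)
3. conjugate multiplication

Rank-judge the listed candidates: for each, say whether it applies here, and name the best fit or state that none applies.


Best approach: l'Hôpital's rule (0/0) — the 0/0 form at 1 is the signature situation for l'Hôpital's rule. A first-order expansion at the point is an equally standard path; the rule packages it.
- dominant-term comparison: no ranking of term growth rates resolves the limit here.
- l'Hôpital's rule (0/0) — yes — fits the structure here.
- conjugate multiplication: rationalization has no target — no divergent radical difference appears.


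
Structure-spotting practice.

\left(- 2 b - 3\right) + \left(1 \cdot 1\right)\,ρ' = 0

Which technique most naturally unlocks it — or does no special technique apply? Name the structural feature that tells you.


Technique: no special technique — solved for the derivative, ρ never appears on the right — this is a direct integration in b, not a differential-equations problem at heart.
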